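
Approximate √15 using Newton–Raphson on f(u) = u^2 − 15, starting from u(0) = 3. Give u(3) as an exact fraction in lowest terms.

f'(u) = 2u.
f(3) = −6, f'(3) = 6, so u(1) = 3 − (−6)/6 = 4.
f(4) = 1, f'(4) = 8, so u(2) = 4 − 1/8 = 31/8.
f(31/8) = 1/64, f'(31/8) = 31/4, so u(3) = (31/8) − (1/64)/(31/4) = 1921/496.

1921/496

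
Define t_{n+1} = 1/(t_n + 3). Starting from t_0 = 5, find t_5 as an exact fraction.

t_1 = 1/(5 + 3) = 1/8.
t_2 = 1/(1/8 + 3) = 8/25.
t_3 = 1/(8/25 + 3) = 25/83.
t_4 = 1/(25/83 + 3) = 83/274.
t_5 = 1/(83/274 + 3) = 274/905.

274/905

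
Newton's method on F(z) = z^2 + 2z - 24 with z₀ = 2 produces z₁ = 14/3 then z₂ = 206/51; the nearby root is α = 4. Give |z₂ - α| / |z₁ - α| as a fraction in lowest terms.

z₁ - α = 14/3 - 4 = 2/3, so |z₁ - α| = 2/3.
z₂ - α = 206/51 - 4 = 2/51, so |z₂ - α| = 2/51.
Ratio = (2/51) / (2/3) = 1/17.

1/17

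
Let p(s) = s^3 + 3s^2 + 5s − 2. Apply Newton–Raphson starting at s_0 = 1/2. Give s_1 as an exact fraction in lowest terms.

12/35

p'(s) = 3s^2 + 6s + 5.
p(1/2) = 11/8, p'(1/2) = 35/4, so s_1 = (1/2) − (11/8)/(35/4) = 12/35.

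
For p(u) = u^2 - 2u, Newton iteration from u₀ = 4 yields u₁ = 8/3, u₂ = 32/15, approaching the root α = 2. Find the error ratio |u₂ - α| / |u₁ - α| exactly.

u₁ - α = 8/3 - 2 = 2/3, so |u₁ - α| = 2/3.
u₂ - α = 32/15 - 2 = 2/15, so |u₂ - α| = 2/15.
Ratio = (2/15) / (2/3) = 1/5.

1/5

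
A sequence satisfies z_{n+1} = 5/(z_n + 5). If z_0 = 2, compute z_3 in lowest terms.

40/47

z_1 = 5/(2 + 5) = 5/7.
z_2 = 5/(5/7 + 5) = 7/8.
z_3 = 5/(7/8 + 5) = 40/47.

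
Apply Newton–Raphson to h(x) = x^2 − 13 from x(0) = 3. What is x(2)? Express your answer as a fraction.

119/33

h'(x) = 2x.
h(3) = −4, h'(3) = 6, so x(1) = 3 − (−4)/6 = 11/3.
h(11/3) = 4/9, h'(11/3) = 22/3, so x(2) = (11/3) − (4/9)/(22/3) = 119/33.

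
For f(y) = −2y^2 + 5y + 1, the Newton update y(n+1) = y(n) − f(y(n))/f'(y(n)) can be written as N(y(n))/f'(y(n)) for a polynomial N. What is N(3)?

−19

f'(y) = −4y + 5.
N(y) = y·f'(y) − f(y) = y·(−4y + 5) − (−2y^2 + 5y + 1) = −2y^2 − 1.
N(3) = −19.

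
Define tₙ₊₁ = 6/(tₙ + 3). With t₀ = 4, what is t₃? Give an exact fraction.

t₁ = 6/(4 + 3) = 6/7.
t₂ = 6/(6/7 + 3) = 14/9.
t₃ = 6/(14/9 + 3) = 54/41.

54/41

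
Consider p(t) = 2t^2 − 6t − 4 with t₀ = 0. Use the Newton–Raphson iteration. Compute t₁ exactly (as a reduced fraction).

−2/3

p'(t) = 4t − 6.
p(0) = −4, p'(0) = −6, so t₁ = 0 − (−4)/(−6) = −2/3.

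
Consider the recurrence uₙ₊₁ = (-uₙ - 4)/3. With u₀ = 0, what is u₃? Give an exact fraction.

u₁ = (-0 - 4)/3 = -4/3.
u₂ = (-(-4/3) - 4)/3 = -8/9.
u₃ = (-(-8/9) - 4)/3 = -28/27.

-28/27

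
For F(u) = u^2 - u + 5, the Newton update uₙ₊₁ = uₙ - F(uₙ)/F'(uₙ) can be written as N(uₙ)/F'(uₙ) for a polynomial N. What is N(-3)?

4

F'(u) = 2u - 1.
N(u) = u·F'(u) - F(u) = u·(2u - 1) - (u^2 - u + 5) = u^2 - 5.
N(-3) = 4.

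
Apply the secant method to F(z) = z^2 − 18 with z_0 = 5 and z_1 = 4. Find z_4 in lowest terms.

11960/2819

F(5) = 7, F(4) = −2. z_2 = 4 − (−2)·(4 − 5)/((−2) − 7) = 38/9.
F(4) = −2, F(38/9) = −14/81. z_3 = (38/9) − (−14/81)·((38/9) − 4)/((−14/81) − (−2)) = 157/37.
F(38/9) = −14/81, F(157/37) = 7/1369. z_4 = (157/37) − (7/1369)·((157/37) − (38/9))/((7/1369) − (−14/81)) = 11960/2819.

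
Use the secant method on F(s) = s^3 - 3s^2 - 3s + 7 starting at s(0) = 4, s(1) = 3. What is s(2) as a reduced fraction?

41/13

F(4) = 11, F(3) = -2. s(2) = 3 - (-2)·(3 - 4)/((-2) - 11) = 41/13.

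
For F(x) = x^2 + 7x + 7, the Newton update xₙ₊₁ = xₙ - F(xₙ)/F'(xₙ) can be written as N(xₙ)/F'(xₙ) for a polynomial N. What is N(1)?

F'(x) = 2x + 7.
N(x) = x·F'(x) - F(x) = x·(2x + 7) - (x^2 + 7x + 7) = x^2 - 7.
N(1) = -6.

-6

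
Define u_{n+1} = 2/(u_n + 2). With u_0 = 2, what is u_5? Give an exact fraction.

19/26

u_1 = 2/(2 + 2) = 1/2.
u_2 = 2/(1/2 + 2) = 4/5.
u_3 = 2/(4/5 + 2) = 5/7.
u_4 = 2/(5/7 + 2) = 14/19.
u_5 = 2/(14/19 + 2) = 19/26.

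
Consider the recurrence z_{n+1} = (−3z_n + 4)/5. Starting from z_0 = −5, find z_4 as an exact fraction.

−133/625

z_1 = (−3·(−5) + 4)/5 = 19/5.
z_2 = (−3·(19/5) + 4)/5 = −37/25.
z_3 = (−3·(−37/25) + 4)/5 = 211/125.
z_4 = (−3·(211/125) + 4)/5 = −133/625.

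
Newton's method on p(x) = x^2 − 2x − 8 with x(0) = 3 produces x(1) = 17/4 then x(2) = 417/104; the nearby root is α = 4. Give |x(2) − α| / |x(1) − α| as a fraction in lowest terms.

x(1) − α = 17/4 − 4 = 1/4, so |x(1) − α| = 1/4.
x(2) − α = 417/104 − 4 = 1/104, so |x(2) − α| = 1/104.
Ratio = (1/104) / (1/4) = 1/26.

1/26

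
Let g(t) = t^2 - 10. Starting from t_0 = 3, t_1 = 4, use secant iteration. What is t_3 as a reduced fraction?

g(3) = -1, g(4) = 6. t_2 = 4 - 6·(4 - 3)/(6 - (-1)) = 22/7.
g(4) = 6, g(22/7) = -6/49. t_3 = (22/7) - (-6/49)·((22/7) - 4)/((-6/49) - 6) = 79/25.

79/25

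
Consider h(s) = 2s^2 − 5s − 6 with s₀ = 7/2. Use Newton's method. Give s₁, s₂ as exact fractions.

h'(s) = 4s − 5.
h(7/2) = 1, h'(7/2) = 9, so s₁ = (7/2) − 1/9 = 61/18.
h(61/18) = 2/81, h'(61/18) = 77/9, so s₂ = (61/18) − (2/81)/(77/9) = 4693/1386.

s₁ = 61/18, s₂ = 4693/1386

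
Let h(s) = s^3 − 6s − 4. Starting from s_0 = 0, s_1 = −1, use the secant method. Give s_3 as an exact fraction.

−64/89

h(0) = −4, h(−1) = 1. s_2 = (−1) − 1·((−1) − 0)/(1 − (−4)) = −4/5.
h(−1) = 1, h(−4/5) = 36/125. s_3 = (−4/5) − (36/125)·((−4/5) − (−1))/((36/125) − 1) = −64/89.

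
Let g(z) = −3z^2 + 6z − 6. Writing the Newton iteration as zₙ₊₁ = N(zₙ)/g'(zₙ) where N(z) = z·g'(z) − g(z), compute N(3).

−21

g'(z) = −6z + 6.
N(z) = z·g'(z) − g(z) = z·(−6z + 6) − (−3z^2 + 6z − 6) = −3z^2 + 6.
N(3) = −21.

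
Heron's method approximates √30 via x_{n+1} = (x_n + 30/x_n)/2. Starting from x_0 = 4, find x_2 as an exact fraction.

1009/184

x_1 = (4 + 30/4)/2 = 23/4.
x_2 = (23/4 + 30/(23/4))/2 = 1009/184.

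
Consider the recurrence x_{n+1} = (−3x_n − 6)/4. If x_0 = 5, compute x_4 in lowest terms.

255/256

x_1 = (−3·5 − 6)/4 = −21/4.
x_2 = (−3·(−21/4) − 6)/4 = 39/16.
x_3 = (−3·(39/16) − 6)/4 = −213/64.
x_4 = (−3·(−213/64) − 6)/4 = 255/256.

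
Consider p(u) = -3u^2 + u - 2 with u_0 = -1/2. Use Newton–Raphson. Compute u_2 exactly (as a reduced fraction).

-437/224

p'(u) = -6u + 1.
p(-1/2) = -13/4, p'(-1/2) = 4, so u_1 = (-1/2) - (-13/4)/4 = 5/16.
p(5/16) = -507/256, p'(5/16) = -7/8, so u_2 = (5/16) - (-507/256)/(-7/8) = -437/224.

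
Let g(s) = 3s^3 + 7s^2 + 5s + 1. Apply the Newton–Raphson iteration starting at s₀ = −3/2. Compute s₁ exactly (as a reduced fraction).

g'(s) = 9s^2 + 14s + 5.
g(−3/2) = −7/8, g'(−3/2) = 17/4, so s₁ = (−3/2) − (−7/8)/(17/4) = −22/17.

−22/17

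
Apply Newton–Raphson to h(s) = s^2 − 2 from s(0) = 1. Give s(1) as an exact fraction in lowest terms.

h'(s) = 2s.
h(1) = −1, h'(1) = 2, so s(1) = 1 − (−1)/2 = 3/2.

3/2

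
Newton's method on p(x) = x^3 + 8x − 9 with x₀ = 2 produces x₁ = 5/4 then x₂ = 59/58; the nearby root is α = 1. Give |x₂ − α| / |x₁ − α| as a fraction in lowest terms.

x₁ − α = 5/4 − 1 = 1/4, so |x₁ − α| = 1/4.
x₂ − α = 59/58 − 1 = 1/58, so |x₂ − α| = 1/58.
Ratio = (1/58) / (1/4) = 2/29.

2/29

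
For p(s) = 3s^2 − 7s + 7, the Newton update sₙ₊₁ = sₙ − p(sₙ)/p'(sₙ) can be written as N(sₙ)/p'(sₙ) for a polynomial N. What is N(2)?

p'(s) = 6s − 7.
N(s) = s·p'(s) − p(s) = s·(6s − 7) − (3s^2 − 7s + 7) = 3s^2 − 7.
N(2) = 5.

5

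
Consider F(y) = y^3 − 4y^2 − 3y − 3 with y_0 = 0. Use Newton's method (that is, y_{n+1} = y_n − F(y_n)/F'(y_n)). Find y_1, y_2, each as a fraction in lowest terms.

F'(y) = 3y^2 − 8y − 3.
F(0) = −3, F'(0) = −3, so y_1 = 0 − (−3)/(−3) = −1.
F(−1) = −5, F'(−1) = 8, so y_2 = (−1) − (−5)/8 = −3/8.

y_1 = −1, y_2 = −3/8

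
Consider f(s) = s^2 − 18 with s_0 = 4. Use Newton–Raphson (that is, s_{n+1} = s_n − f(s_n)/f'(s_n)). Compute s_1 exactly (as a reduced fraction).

17/4

f'(s) = 2s.
f(4) = −2, f'(4) = 8, so s_1 = 4 − (−2)/8 = 17/4.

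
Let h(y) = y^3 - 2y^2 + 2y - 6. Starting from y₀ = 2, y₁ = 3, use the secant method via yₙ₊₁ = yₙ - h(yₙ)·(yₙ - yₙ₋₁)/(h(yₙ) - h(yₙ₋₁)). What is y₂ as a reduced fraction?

24/11

h(2) = -2, h(3) = 9. y₂ = 3 - 9·(3 - 2)/(9 - (-2)) = 24/11.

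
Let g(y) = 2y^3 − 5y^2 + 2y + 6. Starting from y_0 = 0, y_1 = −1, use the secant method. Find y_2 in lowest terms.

g(0) = 6, g(−1) = −3. y_2 = (−1) − (−3)·((−1) − 0)/((−3) − 6) = −2/3.

−2/3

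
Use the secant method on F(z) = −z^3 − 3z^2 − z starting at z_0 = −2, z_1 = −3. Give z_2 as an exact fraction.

F(−2) = −2, F(−3) = 3. z_2 = (−3) − 3·((−3) − (−2))/(3 − (−2)) = −12/5.

−12/5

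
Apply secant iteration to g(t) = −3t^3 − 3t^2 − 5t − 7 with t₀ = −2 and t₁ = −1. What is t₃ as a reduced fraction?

g(−2) = 15, g(−1) = −2. t₂ = (−1) − (−2)·((−1) − (−2))/((−2) − 15) = −19/17.
g(−1) = −2, g(−19/17) = −4770/4913. t₃ = (−19/17) − (−4770/4913)·((−19/17) − (−1))/((−4770/4913) − (−2)) = −1553/1264.

−1553/1264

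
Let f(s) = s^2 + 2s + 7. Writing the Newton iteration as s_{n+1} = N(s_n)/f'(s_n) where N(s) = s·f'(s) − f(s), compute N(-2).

f'(s) = 2s + 2.
N(s) = s·f'(s) − f(s) = s·(2s + 2) − (s^2 + 2s + 7) = s^2 − 7.
N(-2) = −3.

−3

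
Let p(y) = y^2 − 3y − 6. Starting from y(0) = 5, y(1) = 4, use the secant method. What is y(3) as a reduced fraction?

35/8

p(5) = 4, p(4) = −2. y(2) = 4 − (−2)·(4 − 5)/((−2) − 4) = 13/3.
p(4) = −2, p(13/3) = −2/9. y(3) = (13/3) − (−2/9)·((13/3) − 4)/((−2/9) − (−2)) = 35/8.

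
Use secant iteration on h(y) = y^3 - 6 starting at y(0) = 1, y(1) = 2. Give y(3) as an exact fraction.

459/254

h(1) = -5, h(2) = 2. y(2) = 2 - 2·(2 - 1)/(2 - (-5)) = 12/7.
h(2) = 2, h(12/7) = -330/343. y(3) = (12/7) - (-330/343)·((12/7) - 2)/((-330/343) - 2) = 459/254.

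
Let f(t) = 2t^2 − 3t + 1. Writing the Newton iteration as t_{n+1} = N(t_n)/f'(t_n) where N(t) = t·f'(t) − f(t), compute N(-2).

f'(t) = 4t − 3.
N(t) = t·f'(t) − f(t) = t·(4t − 3) − (2t^2 − 3t + 1) = 2t^2 − 1.
N(-2) = 7.

7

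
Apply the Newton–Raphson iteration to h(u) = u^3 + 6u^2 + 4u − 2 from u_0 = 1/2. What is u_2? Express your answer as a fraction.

h'(u) = 3u^2 + 12u + 4.
h(1/2) = 13/8, h'(1/2) = 43/4, so u_1 = (1/2) − (13/8)/(43/4) = 15/43.
h(15/43) = 13351/79507, h'(15/43) = 15811/1849, so u_2 = (15/43) − (13351/79507)/(15811/1849) = 223814/679873.

223814/679873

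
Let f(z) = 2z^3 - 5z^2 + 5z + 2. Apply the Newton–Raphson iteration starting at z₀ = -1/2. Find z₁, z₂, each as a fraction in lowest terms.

z₁ = -15/46, z₂ = -129961/433090

f'(z) = 6z^2 - 10z + 5.
f(-1/2) = -2, f'(-1/2) = 23/2, so z₁ = (-1/2) - (-2)/(23/2) = -15/46.
f(-15/46) = -2816/12167, f'(-15/46) = 9415/1058, so z₂ = (-15/46) - (-2816/12167)/(9415/1058) = -129961/433090.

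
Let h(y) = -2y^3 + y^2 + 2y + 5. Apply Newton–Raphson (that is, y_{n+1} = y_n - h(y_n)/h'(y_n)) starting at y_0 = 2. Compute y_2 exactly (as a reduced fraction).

h'(y) = -6y^2 + 2y + 2.
h(2) = -3, h'(2) = -18, so y_1 = 2 - (-3)/(-18) = 11/6.
h(11/6) = -8/27, h'(11/6) = -29/2, so y_2 = (11/6) - (-8/27)/(-29/2) = 2839/1566.

2839/1566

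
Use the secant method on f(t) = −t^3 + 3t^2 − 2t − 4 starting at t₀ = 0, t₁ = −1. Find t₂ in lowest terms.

f(0) = −4, f(−1) = 2. t₂ = (−1) − 2·((−1) − 0)/(2 − (−4)) = −2/3.

−2/3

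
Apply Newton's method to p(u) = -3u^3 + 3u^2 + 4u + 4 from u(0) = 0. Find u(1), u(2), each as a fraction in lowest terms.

p'(u) = -9u^2 + 6u + 4.
p(0) = 4, p'(0) = 4, so u(1) = 0 - 4/4 = -1.
p(-1) = 6, p'(-1) = -11, so u(2) = (-1) - 6/(-11) = -5/11.

u(1) = -1, u(2) = -5/11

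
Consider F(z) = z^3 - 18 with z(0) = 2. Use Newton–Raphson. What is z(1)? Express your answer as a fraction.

17/6

F'(z) = 3z^2.
F(2) = -10, F'(2) = 12, so z(1) = 2 - (-10)/12 = 17/6.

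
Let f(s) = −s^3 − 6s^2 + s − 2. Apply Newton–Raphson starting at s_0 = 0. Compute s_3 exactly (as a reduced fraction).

f'(s) = −3s^2 − 12s + 1.
f(0) = −2, f'(0) = 1, so s_1 = 0 − (−2)/1 = 2.
f(2) = −32, f'(2) = −35, so s_2 = 2 − (−32)/(−35) = 38/35.
f(38/35) = −397312/42875, f'(38/35) = −19067/1225, so s_3 = (38/35) − (−397312/42875)/(−19067/1225) = 327234/667345.

327234/667345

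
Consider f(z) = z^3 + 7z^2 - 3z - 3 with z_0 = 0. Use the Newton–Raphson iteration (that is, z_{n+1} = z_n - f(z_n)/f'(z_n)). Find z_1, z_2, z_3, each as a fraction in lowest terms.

f'(z) = 3z^2 + 14z - 3.
f(0) = -3, f'(0) = -3, so z_1 = 0 - (-3)/(-3) = -1.
f(-1) = 6, f'(-1) = -14, so z_2 = (-1) - 6/(-14) = -4/7.
f(-4/7) = 279/343, f'(-4/7) = -491/49, so z_3 = (-4/7) - (279/343)/(-491/49) = -1685/3437.

z_1 = -1, z_2 = -4/7, z_3 = -1685/3437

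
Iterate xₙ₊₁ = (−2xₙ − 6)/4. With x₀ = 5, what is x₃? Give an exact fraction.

x₁ = (−2·5 − 6)/4 = −4.
x₂ = (−2·(−4) − 6)/4 = 1/2.
x₃ = (−2·(1/2) − 6)/4 = −7/4.

−7/4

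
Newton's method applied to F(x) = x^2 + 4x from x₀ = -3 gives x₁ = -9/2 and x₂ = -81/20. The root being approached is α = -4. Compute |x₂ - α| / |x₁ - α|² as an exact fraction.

x₁ - α = -9/2 - (-4) = -9/2 + 4 = -1/2, so |x₁ - α| = 1/2.
x₂ - α = -81/20 - (-4) = -81/20 + 4 = -1/20, so |x₂ - α| = 1/20.
|x₁ - α|² = 1/4.
Ratio = (1/20) / (1/4) = 1/5.

1/5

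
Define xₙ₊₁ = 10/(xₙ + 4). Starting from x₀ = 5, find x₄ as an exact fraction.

x₁ = 10/(5 + 4) = 10/9.
x₂ = 10/(10/9 + 4) = 45/23.
x₃ = 10/(45/23 + 4) = 230/137.
x₄ = 10/(230/137 + 4) = 685/389.

685/389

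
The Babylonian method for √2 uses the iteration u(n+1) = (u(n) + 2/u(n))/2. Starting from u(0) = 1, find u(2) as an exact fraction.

17/12

u(1) = (1 + 2/1)/2 = 3/2.
u(2) = (3/2 + 2/(3/2))/2 = 17/12.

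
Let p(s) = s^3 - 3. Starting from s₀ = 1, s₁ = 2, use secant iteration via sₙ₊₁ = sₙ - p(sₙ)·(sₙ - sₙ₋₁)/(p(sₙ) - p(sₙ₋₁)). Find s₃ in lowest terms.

p(1) = -2, p(2) = 5. s₂ = 2 - 5·(2 - 1)/(5 - (-2)) = 9/7.
p(2) = 5, p(9/7) = -300/343. s₃ = (9/7) - (-300/343)·((9/7) - 2)/((-300/343) - 5) = 561/403.

561/403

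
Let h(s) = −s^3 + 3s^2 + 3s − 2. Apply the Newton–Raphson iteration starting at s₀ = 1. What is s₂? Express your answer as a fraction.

h'(s) = −3s^2 + 6s + 3.
h(1) = 3, h'(1) = 6, so s₁ = 1 − 3/6 = 1/2.
h(1/2) = 1/8, h'(1/2) = 21/4, so s₂ = (1/2) − (1/8)/(21/4) = 10/21.

10/21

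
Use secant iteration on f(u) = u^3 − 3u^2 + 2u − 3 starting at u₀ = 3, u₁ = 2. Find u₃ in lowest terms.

14/5

f(3) = 3, f(2) = −3. u₂ = 2 − (−3)·(2 − 3)/((−3) − 3) = 5/2.
f(2) = −3, f(5/2) = −9/8. u₃ = (5/2) − (−9/8)·((5/2) − 2)/((−9/8) − (−3)) = 14/5.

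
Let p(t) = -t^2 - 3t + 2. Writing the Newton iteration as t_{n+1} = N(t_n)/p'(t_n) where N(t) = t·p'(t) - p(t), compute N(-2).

-6

p'(t) = -2t - 3.
N(t) = t·p'(t) - p(t) = t·(-2t - 3) - (-t^2 - 3t + 2) = -t^2 - 2.
N(-2) = -6.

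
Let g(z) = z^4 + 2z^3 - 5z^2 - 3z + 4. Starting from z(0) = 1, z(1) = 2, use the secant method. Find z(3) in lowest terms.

g(1) = -1, g(2) = 10. z(2) = 2 - 10·(2 - 1)/(10 - (-1)) = 12/11.
g(2) = 10, g(12/11) = -17720/14641. z(3) = (12/11) - (-17720/14641)·((12/11) - 2)/((-17720/14641) - 10) = 19516/16413.

19516/16413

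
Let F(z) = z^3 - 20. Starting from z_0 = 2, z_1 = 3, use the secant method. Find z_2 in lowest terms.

50/19

F(2) = -12, F(3) = 7. z_2 = 3 - 7·(3 - 2)/(7 - (-12)) = 50/19.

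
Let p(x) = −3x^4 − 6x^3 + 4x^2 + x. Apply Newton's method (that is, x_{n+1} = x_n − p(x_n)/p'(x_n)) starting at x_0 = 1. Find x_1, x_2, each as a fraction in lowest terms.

x_1 = 17/21, x_2 = 164441/230909

p'(x) = −12x^3 − 18x^2 + 8x + 1.
p(1) = −4, p'(1) = −21, so x_1 = 1 − (−4)/(−21) = 17/21.
p(17/21) = −67456/64827, p'(17/21) = −32987/3087, so x_2 = (17/21) − (−67456/64827)/(−32987/3087) = 164441/230909.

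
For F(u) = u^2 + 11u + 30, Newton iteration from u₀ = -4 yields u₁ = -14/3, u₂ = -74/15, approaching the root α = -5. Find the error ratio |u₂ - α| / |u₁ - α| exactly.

1/5

u₁ - α = -14/3 - (-5) = -14/3 + 5 = 1/3, so |u₁ - α| = 1/3.
u₂ - α = -74/15 - (-5) = -74/15 + 5 = 1/15, so |u₂ - α| = 1/15.
Ratio = (1/15) / (1/3) = 1/5.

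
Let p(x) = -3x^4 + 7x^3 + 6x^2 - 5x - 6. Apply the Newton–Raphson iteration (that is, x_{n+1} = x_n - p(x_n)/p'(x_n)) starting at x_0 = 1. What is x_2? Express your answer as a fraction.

p'(x) = -12x^3 + 21x^2 + 12x - 5.
p(1) = -1, p'(1) = 16, so x_1 = 1 - (-1)/16 = 17/16.
p(17/16) = 2221/65536, p'(17/16) = 17473/1024, so x_2 = (17/16) - (2221/65536)/(17473/1024) = 1185943/1118272.

1185943/1118272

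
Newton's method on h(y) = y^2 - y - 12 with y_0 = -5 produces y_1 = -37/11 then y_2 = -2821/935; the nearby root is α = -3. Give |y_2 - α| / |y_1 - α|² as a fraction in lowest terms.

11/85

y_1 - α = -37/11 - (-3) = -37/11 + 3 = -4/11, so |y_1 - α| = 4/11.
y_2 - α = -2821/935 - (-3) = -2821/935 + 3 = -16/935, so |y_2 - α| = 16/935.
|y_1 - α|² = 16/121.
Ratio = (16/935) / (16/121) = 11/85.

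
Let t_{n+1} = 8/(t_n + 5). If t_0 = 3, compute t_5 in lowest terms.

t_1 = 8/(3 + 5) = 1.
t_2 = 8/(1 + 5) = 4/3.
t_3 = 8/(4/3 + 5) = 24/19.
t_4 = 8/(24/19 + 5) = 152/119.
t_5 = 8/(152/119 + 5) = 952/747.

952/747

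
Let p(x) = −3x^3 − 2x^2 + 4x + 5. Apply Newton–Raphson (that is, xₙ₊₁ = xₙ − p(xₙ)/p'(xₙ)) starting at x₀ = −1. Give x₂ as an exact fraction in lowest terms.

p'(x) = −9x^2 − 4x + 4.
p(−1) = 2, p'(−1) = −1, so x₁ = (−1) − 2/(−1) = 1.
p(1) = 4, p'(1) = −9, so x₂ = 1 − 4/(−9) = 13/9.

13/9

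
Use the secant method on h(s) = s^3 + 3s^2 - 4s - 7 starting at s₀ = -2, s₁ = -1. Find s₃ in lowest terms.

-287/251

h(-2) = 5, h(-1) = -1. s₂ = (-1) - (-1)·((-1) - (-2))/((-1) - 5) = -7/6.
h(-1) = -1, h(-7/6) = 35/216. s₃ = (-7/6) - (35/216)·((-7/6) - (-1))/((35/216) - (-1)) = -287/251.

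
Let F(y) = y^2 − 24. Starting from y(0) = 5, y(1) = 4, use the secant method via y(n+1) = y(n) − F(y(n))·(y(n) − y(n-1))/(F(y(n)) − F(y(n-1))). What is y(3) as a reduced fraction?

F(5) = 1, F(4) = −8. y(2) = 4 − (−8)·(4 − 5)/((−8) − 1) = 44/9.
F(4) = −8, F(44/9) = −8/81. y(3) = (44/9) − (−8/81)·((44/9) − 4)/((−8/81) − (−8)) = 49/10.

49/10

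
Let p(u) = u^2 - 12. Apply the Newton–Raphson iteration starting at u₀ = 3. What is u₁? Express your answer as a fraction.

p'(u) = 2u.
p(3) = -3, p'(3) = 6, so u₁ = 3 - (-3)/6 = 7/2.

7/2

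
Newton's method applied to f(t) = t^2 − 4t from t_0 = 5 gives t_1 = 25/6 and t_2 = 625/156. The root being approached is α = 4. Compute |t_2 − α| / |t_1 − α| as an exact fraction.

t_1 − α = 25/6 − 4 = 1/6, so |t_1 − α| = 1/6.
t_2 − α = 625/156 − 4 = 1/156, so |t_2 − α| = 1/156.
Ratio = (1/156) / (1/6) = 1/26.

1/26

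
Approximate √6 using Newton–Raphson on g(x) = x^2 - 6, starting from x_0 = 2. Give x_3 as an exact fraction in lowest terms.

4801/1960

g'(x) = 2x.
g(2) = -2, g'(2) = 4, so x_1 = 2 - (-2)/4 = 5/2.
g(5/2) = 1/4, g'(5/2) = 5, so x_2 = (5/2) - (1/4)/5 = 49/20.
g(49/20) = 1/400, g'(49/20) = 49/10, so x_3 = (49/20) - (1/400)/(49/10) = 4801/1960.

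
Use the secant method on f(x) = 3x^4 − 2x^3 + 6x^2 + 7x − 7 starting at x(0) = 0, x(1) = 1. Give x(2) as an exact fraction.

f(0) = −7, f(1) = 7. x(2) = 1 − 7·(1 − 0)/(7 − (−7)) = 1/2.

1/2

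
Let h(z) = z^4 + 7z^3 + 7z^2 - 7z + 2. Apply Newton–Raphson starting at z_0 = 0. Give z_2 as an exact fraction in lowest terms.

2598/2863

h'(z) = 4z^3 + 21z^2 + 14z - 7.
h(0) = 2, h'(0) = -7, so z_1 = 0 - 2/(-7) = 2/7.
h(2/7) = 1780/2401, h'(2/7) = -409/343, so z_2 = (2/7) - (1780/2401)/(-409/343) = 2598/2863.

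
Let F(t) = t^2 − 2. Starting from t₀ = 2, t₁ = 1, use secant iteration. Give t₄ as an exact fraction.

41/29

F(2) = 2, F(1) = −1. t₂ = 1 − (−1)·(1 − 2)/((−1) − 2) = 4/3.
F(1) = −1, F(4/3) = −2/9. t₃ = (4/3) − (−2/9)·((4/3) − 1)/((−2/9) − (−1)) = 10/7.
F(4/3) = −2/9, F(10/7) = 2/49. t₄ = (10/7) − (2/49)·((10/7) − (4/3))/((2/49) − (−2/9)) = 41/29.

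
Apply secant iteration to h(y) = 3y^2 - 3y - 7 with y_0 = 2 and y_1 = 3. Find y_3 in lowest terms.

103/49

h(2) = -1, h(3) = 11. y_2 = 3 - 11·(3 - 2)/(11 - (-1)) = 25/12.
h(3) = 11, h(25/12) = -11/48. y_3 = (25/12) - (-11/48)·((25/12) - 3)/((-11/48) - 11) = 103/49.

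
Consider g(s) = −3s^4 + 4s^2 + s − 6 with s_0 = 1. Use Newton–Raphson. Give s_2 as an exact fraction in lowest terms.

−57/11

g'(s) = −12s^3 + 8s + 1.
g(1) = −4, g'(1) = −3, so s_1 = 1 − (−4)/(−3) = −1/3.
g(−1/3) = −160/27, g'(−1/3) = −11/9, so s_2 = (−1/3) − (−160/27)/(−11/9) = −57/11.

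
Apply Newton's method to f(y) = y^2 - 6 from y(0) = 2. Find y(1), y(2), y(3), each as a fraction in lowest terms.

y(1) = 5/2, y(2) = 49/20, y(3) = 4801/1960

f'(y) = 2y.
f(2) = -2, f'(2) = 4, so y(1) = 2 - (-2)/4 = 5/2.
f(5/2) = 1/4, f'(5/2) = 5, so y(2) = (5/2) - (1/4)/5 = 49/20.
f(49/20) = 1/400, f'(49/20) = 49/10, so y(3) = (49/20) - (1/400)/(49/10) = 4801/1960.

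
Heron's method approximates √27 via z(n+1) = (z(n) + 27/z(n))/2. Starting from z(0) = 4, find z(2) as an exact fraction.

3577/688

z(1) = (4 + 27/4)/2 = 43/8.
z(2) = (43/8 + 27/(43/8))/2 = 3577/688.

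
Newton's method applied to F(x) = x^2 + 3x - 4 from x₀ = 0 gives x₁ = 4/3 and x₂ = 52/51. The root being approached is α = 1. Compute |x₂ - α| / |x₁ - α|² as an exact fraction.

3/17

x₁ - α = 4/3 - 1 = 1/3, so |x₁ - α| = 1/3.
x₂ - α = 52/51 - 1 = 1/51, so |x₂ - α| = 1/51.
|x₁ - α|² = 1/9.
Ratio = (1/51) / (1/9) = 3/17.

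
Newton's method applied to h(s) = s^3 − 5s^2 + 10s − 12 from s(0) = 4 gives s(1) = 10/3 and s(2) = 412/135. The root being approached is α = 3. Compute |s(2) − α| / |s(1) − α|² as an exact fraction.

7/15

s(1) − α = 10/3 − 3 = 1/3, so |s(1) − α| = 1/3.
s(2) − α = 412/135 − 3 = 7/135, so |s(2) − α| = 7/135.
|s(1) − α|² = 1/9.
Ratio = (7/135) / (1/9) = 7/15.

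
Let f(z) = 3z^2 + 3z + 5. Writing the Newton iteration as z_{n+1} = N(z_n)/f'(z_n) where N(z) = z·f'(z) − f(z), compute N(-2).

f'(z) = 6z + 3.
N(z) = z·f'(z) − f(z) = z·(6z + 3) − (3z^2 + 3z + 5) = 3z^2 − 5.
N(-2) = 7.

7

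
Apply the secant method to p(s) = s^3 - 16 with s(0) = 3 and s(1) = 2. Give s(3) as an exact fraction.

3376/1327

p(3) = 11, p(2) = -8. s(2) = 2 - (-8)·(2 - 3)/((-8) - 11) = 46/19.
p(2) = -8, p(46/19) = -12408/6859. s(3) = (46/19) - (-12408/6859)·((46/19) - 2)/((-12408/6859) - (-8)) = 3376/1327.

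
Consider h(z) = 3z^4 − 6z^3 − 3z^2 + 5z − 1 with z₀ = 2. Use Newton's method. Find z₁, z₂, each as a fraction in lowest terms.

h'(z) = 12z^3 − 18z^2 − 6z + 5.
h(2) = −3, h'(2) = 17, so z₁ = 2 − (−3)/17 = 37/17.
h(37/17) = 94338/83521, h'(37/17) = 149329/4913, so z₂ = (37/17) − (94338/83521)/(149329/4913) = 5430835/2538593.

z₁ = 37/17, z₂ = 5430835/2538593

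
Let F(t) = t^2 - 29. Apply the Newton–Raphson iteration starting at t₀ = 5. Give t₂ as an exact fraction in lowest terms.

F'(t) = 2t.
F(5) = -4, F'(5) = 10, so t₁ = 5 - (-4)/10 = 27/5.
F(27/5) = 4/25, F'(27/5) = 54/5, so t₂ = (27/5) - (4/25)/(54/5) = 727/135.

727/135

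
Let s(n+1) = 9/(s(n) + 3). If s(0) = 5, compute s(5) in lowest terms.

s(1) = 9/(5 + 3) = 9/8.
s(2) = 9/(9/8 + 3) = 24/11.
s(3) = 9/(24/11 + 3) = 33/19.
s(4) = 9/(33/19 + 3) = 19/10.
s(5) = 9/(19/10 + 3) = 90/49.

90/49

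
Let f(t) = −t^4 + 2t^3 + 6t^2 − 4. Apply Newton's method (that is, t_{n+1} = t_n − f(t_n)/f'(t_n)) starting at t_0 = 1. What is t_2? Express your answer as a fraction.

326573/429968

f'(t) = −4t^3 + 6t^2 + 12t.
f(1) = 3, f'(1) = 14, so t_1 = 1 − 3/14 = 11/14.
f(11/14) = 11259/38416, f'(11/14) = 3839/343, so t_2 = (11/14) − (11259/38416)/(3839/343) = 326573/429968.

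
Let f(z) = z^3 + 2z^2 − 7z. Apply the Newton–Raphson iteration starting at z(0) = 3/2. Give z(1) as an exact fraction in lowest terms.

45/23

f'(z) = 3z^2 + 4z − 7.
f(3/2) = −21/8, f'(3/2) = 23/4, so z(1) = (3/2) − (−21/8)/(23/4) = 45/23.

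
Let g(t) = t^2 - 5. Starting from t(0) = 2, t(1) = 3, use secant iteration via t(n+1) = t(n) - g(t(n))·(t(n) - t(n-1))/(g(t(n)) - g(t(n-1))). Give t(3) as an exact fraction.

29/13

g(2) = -1, g(3) = 4. t(2) = 3 - 4·(3 - 2)/(4 - (-1)) = 11/5.
g(3) = 4, g(11/5) = -4/25. t(3) = (11/5) - (-4/25)·((11/5) - 3)/((-4/25) - 4) = 29/13.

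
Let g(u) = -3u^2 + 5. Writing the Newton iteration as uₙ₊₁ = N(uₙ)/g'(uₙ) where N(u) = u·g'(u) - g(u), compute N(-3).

-32

g'(u) = -6u.
N(u) = u·g'(u) - g(u) = u·(-6u) - (-3u^2 + 5) = -3u^2 - 5.
N(-3) = -32.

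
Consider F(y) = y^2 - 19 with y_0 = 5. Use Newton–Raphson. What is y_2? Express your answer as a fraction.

959/220

F'(y) = 2y.
F(5) = 6, F'(5) = 10, so y_1 = 5 - 6/10 = 22/5.
F(22/5) = 9/25, F'(22/5) = 44/5, so y_2 = (22/5) - (9/25)/(44/5) = 959/220.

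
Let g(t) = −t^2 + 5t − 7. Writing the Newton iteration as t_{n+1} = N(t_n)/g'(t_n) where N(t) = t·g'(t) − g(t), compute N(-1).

g'(t) = −2t + 5.
N(t) = t·g'(t) − g(t) = t·(−2t + 5) − (−t^2 + 5t − 7) = −t^2 + 7.
N(-1) = 6.

6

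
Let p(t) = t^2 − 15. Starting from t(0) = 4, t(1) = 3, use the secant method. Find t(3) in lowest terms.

p(4) = 1, p(3) = −6. t(2) = 3 − (−6)·(3 − 4)/((−6) − 1) = 27/7.
p(3) = −6, p(27/7) = −6/49. t(3) = (27/7) − (−6/49)·((27/7) − 3)/((−6/49) − (−6)) = 31/8.

31/8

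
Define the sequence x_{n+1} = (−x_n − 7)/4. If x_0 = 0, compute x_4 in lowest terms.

−357/256

x_1 = (−0 − 7)/4 = −7/4.
x_2 = (−(−7/4) − 7)/4 = −21/16.
x_3 = (−(−21/16) − 7)/4 = −91/64.
x_4 = (−(−91/64) − 7)/4 = −357/256.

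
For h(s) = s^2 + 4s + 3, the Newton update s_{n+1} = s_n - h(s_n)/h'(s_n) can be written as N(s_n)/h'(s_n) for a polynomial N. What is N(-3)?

6

h'(s) = 2s + 4.
N(s) = s·h'(s) - h(s) = s·(2s + 4) - (s^2 + 4s + 3) = s^2 - 3.
N(-3) = 6.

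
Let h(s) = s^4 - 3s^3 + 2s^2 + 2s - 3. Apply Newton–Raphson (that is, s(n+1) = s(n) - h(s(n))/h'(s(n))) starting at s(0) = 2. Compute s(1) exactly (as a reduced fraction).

11/6

h'(s) = 4s^3 - 9s^2 + 4s + 2.
h(2) = 1, h'(2) = 6, so s(1) = 2 - 1/6 = 11/6.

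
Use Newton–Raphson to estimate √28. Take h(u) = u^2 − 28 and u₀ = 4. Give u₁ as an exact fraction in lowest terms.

11/2

h'(u) = 2u.
h(4) = −12, h'(4) = 8, so u₁ = 4 − (−12)/8 = 11/2.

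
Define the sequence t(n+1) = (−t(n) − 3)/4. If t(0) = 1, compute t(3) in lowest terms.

−5/8

t(1) = (−1 − 3)/4 = −1.
t(2) = (−(−1) − 3)/4 = −1/2.
t(3) = (−(−1/2) − 3)/4 = −5/8.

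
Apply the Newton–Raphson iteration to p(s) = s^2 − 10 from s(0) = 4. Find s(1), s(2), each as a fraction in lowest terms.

p'(s) = 2s.
p(4) = 6, p'(4) = 8, so s(1) = 4 − 6/8 = 13/4.
p(13/4) = 9/16, p'(13/4) = 13/2, so s(2) = (13/4) − (9/16)/(13/2) = 329/104.

s(1) = 13/4, s(2) = 329/104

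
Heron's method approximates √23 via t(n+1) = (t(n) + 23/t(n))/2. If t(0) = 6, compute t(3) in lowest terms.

92261137/19237776

t(1) = (6 + 23/6)/2 = 59/12.
t(2) = (59/12 + 23/(59/12))/2 = 6793/1416.
t(3) = (6793/1416 + 23/(6793/1416))/2 = 92261137/19237776.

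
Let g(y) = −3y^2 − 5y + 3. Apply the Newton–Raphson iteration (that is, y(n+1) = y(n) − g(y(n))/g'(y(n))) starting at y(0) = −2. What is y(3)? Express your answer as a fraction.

−2471727/1157695

g'(y) = −6y − 5.
g(−2) = 1, g'(−2) = 7, so y(1) = (−2) − 1/7 = −15/7.
g(−15/7) = −3/49, g'(−15/7) = 55/7, so y(2) = (−15/7) − (−3/49)/(55/7) = −822/385.
g(−822/385) = −27/148225, g'(−822/385) = 3007/385, so y(3) = (−822/385) − (−27/148225)/(3007/385) = −2471727/1157695.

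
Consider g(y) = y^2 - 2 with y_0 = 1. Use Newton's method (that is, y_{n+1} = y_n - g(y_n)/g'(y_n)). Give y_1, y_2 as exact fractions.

y_1 = 3/2, y_2 = 17/12

g'(y) = 2y.
g(1) = -1, g'(1) = 2, so y_1 = 1 - (-1)/2 = 3/2.
g(3/2) = 1/4, g'(3/2) = 3, so y_2 = (3/2) - (1/4)/3 = 17/12.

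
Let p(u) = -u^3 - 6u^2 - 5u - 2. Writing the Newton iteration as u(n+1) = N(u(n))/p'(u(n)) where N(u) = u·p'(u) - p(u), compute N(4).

p'(u) = -3u^2 - 12u - 5.
N(u) = u·p'(u) - p(u) = u·(-3u^2 - 12u - 5) - (-u^3 - 6u^2 - 5u - 2) = -2u^3 - 6u^2 + 2.
N(4) = -222.

-222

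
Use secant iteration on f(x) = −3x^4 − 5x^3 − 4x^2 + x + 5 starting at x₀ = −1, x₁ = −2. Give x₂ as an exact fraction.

f(−1) = 2, f(−2) = −21. x₂ = (−2) − (−21)·((−2) − (−1))/((−21) − 2) = −25/23.

−25/23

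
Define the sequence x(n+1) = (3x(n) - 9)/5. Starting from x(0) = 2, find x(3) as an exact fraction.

-387/125

x(1) = (3·2 - 9)/5 = -3/5.
x(2) = (3·(-3/5) - 9)/5 = -54/25.
x(3) = (3·(-54/25) - 9)/5 = -387/125.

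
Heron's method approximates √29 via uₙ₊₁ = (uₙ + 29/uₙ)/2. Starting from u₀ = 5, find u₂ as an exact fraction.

u₁ = (5 + 29/5)/2 = 27/5.
u₂ = (27/5 + 29/(27/5))/2 = 727/135.

727/135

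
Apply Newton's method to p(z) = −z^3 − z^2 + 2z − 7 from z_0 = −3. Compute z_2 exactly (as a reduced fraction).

p'(z) = −3z^2 − 2z + 2.
p(−3) = 5, p'(−3) = −19, so z_1 = (−3) − 5/(−19) = −52/19.
p(−52/19) = 3675/6859, p'(−52/19) = −5414/361, so z_2 = (−52/19) − (3675/6859)/(−5414/361) = −277853/102866.

−277853/102866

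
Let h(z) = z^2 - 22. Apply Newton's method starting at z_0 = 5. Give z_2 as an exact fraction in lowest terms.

h'(z) = 2z.
h(5) = 3, h'(5) = 10, so z_1 = 5 - 3/10 = 47/10.
h(47/10) = 9/100, h'(47/10) = 47/5, so z_2 = (47/10) - (9/100)/(47/5) = 4409/940.

4409/940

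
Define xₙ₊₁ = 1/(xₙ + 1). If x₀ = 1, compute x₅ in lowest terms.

8/13

x₁ = 1/(1 + 1) = 1/2.
x₂ = 1/(1/2 + 1) = 2/3.
x₃ = 1/(2/3 + 1) = 3/5.
x₄ = 1/(3/5 + 1) = 5/8.
x₅ = 1/(5/8 + 1) = 8/13.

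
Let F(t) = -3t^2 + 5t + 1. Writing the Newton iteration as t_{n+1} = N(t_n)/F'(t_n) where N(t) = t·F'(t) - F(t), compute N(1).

-4

F'(t) = -6t + 5.
N(t) = t·F'(t) - F(t) = t·(-6t + 5) - (-3t^2 + 5t + 1) = -3t^2 - 1.
N(1) = -4.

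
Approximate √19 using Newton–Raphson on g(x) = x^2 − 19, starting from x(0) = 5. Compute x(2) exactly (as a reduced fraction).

959/220

g'(x) = 2x.
g(5) = 6, g'(5) = 10, so x(1) = 5 − 6/10 = 22/5.
g(22/5) = 9/25, g'(22/5) = 44/5, so x(2) = (22/5) − (9/25)/(44/5) = 959/220.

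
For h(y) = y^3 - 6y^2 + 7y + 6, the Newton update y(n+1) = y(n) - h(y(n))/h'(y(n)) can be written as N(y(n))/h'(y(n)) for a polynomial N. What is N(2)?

h'(y) = 3y^2 - 12y + 7.
N(y) = y·h'(y) - h(y) = y·(3y^2 - 12y + 7) - (y^3 - 6y^2 + 7y + 6) = 2y^3 - 6y^2 - 6.
N(2) = -14.

-14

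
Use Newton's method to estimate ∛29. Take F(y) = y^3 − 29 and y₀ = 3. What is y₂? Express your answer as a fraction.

1714381/558009

F'(y) = 3y^2.
F(3) = −2, F'(3) = 27, so y₁ = 3 − (−2)/27 = 83/27.
F(83/27) = 980/19683, F'(83/27) = 6889/243, so y₂ = (83/27) − (980/19683)/(6889/243) = 1714381/558009.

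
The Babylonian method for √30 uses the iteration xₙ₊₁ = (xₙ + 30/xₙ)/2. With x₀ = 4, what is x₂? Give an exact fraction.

x₁ = (4 + 30/4)/2 = 23/4.
x₂ = (23/4 + 30/(23/4))/2 = 1009/184.

1009/184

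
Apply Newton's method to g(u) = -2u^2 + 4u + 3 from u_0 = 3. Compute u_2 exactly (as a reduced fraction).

g'(u) = -4u + 4.
g(3) = -3, g'(3) = -8, so u_1 = 3 - (-3)/(-8) = 21/8.
g(21/8) = -9/32, g'(21/8) = -13/2, so u_2 = (21/8) - (-9/32)/(-13/2) = 537/208.

537/208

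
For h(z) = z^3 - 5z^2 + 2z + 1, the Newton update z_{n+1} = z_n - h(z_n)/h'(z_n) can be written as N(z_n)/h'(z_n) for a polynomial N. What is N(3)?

8

h'(z) = 3z^2 - 10z + 2.
N(z) = z·h'(z) - h(z) = z·(3z^2 - 10z + 2) - (z^3 - 5z^2 + 2z + 1) = 2z^3 - 5z^2 - 1.
N(3) = 8.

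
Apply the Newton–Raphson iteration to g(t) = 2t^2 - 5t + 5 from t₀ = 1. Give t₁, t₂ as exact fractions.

t₁ = 3, t₂ = 13/7

g'(t) = 4t - 5.
g(1) = 2, g'(1) = -1, so t₁ = 1 - 2/(-1) = 3.
g(3) = 8, g'(3) = 7, so t₂ = 3 - 8/7 = 13/7.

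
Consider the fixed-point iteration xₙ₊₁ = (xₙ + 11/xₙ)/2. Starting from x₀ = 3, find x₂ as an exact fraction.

x₁ = (3 + 11/3)/2 = 10/3.
x₂ = (10/3 + 11/(10/3))/2 = 199/60.

199/60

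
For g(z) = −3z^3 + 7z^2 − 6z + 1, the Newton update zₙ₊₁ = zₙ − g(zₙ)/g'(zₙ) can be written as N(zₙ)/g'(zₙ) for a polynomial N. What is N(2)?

−21

g'(z) = −9z^2 + 14z − 6.
N(z) = z·g'(z) − g(z) = z·(−9z^2 + 14z − 6) − (−3z^3 + 7z^2 − 6z + 1) = −6z^3 + 7z^2 − 1.
N(2) = −21.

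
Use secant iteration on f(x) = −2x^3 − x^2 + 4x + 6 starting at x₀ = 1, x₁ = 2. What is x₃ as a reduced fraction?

869/519

f(1) = 7, f(2) = −6. x₂ = 2 − (−6)·(2 − 1)/((−6) − 7) = 20/13.
f(2) = −6, f(20/13) = 5502/2197. x₃ = (20/13) − (5502/2197)·((20/13) − 2)/((5502/2197) − (−6)) = 869/519.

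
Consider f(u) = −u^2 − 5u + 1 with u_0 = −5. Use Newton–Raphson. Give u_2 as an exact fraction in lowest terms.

−701/135

f'(u) = −2u − 5.
f(−5) = 1, f'(−5) = 5, so u_1 = (−5) − 1/5 = −26/5.
f(−26/5) = −1/25, f'(−26/5) = 27/5, so u_2 = (−26/5) − (−1/25)/(27/5) = −701/135.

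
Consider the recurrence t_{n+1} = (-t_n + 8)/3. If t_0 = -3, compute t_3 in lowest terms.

59/27

t_1 = (-(-3) + 8)/3 = 11/3.
t_2 = (-(11/3) + 8)/3 = 13/9.
t_3 = (-(13/9) + 8)/3 = 59/27.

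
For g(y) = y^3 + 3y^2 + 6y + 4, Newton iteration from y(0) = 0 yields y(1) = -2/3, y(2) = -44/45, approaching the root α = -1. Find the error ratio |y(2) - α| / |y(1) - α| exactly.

y(1) - α = -2/3 - (-1) = -2/3 + 1 = 1/3, so |y(1) - α| = 1/3.
y(2) - α = -44/45 - (-1) = -44/45 + 1 = 1/45, so |y(2) - α| = 1/45.
Ratio = (1/45) / (1/3) = 1/15.

1/15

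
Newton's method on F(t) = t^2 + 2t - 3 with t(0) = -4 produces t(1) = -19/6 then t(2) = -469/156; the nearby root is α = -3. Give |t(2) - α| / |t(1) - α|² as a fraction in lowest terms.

3/13

t(1) - α = -19/6 - (-3) = -19/6 + 3 = -1/6, so |t(1) - α| = 1/6.
t(2) - α = -469/156 - (-3) = -469/156 + 3 = -1/156, so |t(2) - α| = 1/156.
|t(1) - α|² = 1/36.
Ratio = (1/156) / (1/36) = 3/13.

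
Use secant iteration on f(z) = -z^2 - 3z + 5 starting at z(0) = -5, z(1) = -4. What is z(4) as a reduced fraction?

f(-5) = -5, f(-4) = 1. z(2) = (-4) - 1·((-4) - (-5))/(1 - (-5)) = -25/6.
f(-4) = 1, f(-25/6) = 5/36. z(3) = (-25/6) - (5/36)·((-25/6) - (-4))/((5/36) - 1) = -130/31.
f(-25/6) = 5/36, f(-130/31) = -5/961. z(4) = (-130/31) - (-5/961)·((-130/31) - (-25/6))/((-5/961) - (5/36)) = -4180/997.

-4180/997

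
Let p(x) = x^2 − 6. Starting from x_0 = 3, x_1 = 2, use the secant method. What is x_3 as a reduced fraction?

27/11

p(3) = 3, p(2) = −2. x_2 = 2 − (−2)·(2 − 3)/((−2) − 3) = 12/5.
p(2) = −2, p(12/5) = −6/25. x_3 = (12/5) − (−6/25)·((12/5) − 2)/((−6/25) − (−2)) = 27/11.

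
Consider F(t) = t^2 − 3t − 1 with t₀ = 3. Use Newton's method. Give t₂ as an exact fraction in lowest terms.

F'(t) = 2t − 3.
F(3) = −1, F'(3) = 3, so t₁ = 3 − (−1)/3 = 10/3.
F(10/3) = 1/9, F'(10/3) = 11/3, so t₂ = (10/3) − (1/9)/(11/3) = 109/33.

109/33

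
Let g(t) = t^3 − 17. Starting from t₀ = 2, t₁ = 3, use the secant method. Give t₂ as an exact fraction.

g(2) = −9, g(3) = 10. t₂ = 3 − 10·(3 − 2)/(10 − (−9)) = 47/19.

47/19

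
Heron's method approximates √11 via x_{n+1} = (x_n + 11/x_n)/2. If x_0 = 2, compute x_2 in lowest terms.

x_1 = (2 + 11/2)/2 = 15/4.
x_2 = (15/4 + 11/(15/4))/2 = 401/120.

401/120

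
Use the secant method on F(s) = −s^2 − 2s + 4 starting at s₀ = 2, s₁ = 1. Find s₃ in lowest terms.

26/21

F(2) = −4, F(1) = 1. s₂ = 1 − 1·(1 − 2)/(1 − (−4)) = 6/5.
F(1) = 1, F(6/5) = 4/25. s₃ = (6/5) − (4/25)·((6/5) − 1)/((4/25) − 1) = 26/21.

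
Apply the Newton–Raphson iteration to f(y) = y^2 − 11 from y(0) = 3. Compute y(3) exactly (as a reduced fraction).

79201/23880

f'(y) = 2y.
f(3) = −2, f'(3) = 6, so y(1) = 3 − (−2)/6 = 10/3.
f(10/3) = 1/9, f'(10/3) = 20/3, so y(2) = (10/3) − (1/9)/(20/3) = 199/60.
f(199/60) = 1/3600, f'(199/60) = 199/30, so y(3) = (199/60) − (1/3600)/(199/30) = 79201/23880.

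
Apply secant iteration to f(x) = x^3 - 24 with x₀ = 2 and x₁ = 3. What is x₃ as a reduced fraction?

f(2) = -16, f(3) = 3. x₂ = 3 - 3·(3 - 2)/(3 - (-16)) = 54/19.
f(3) = 3, f(54/19) = -7152/6859. x₃ = (54/19) - (-7152/6859)·((54/19) - 3)/((-7152/6859) - 3) = 8882/3081.

8882/3081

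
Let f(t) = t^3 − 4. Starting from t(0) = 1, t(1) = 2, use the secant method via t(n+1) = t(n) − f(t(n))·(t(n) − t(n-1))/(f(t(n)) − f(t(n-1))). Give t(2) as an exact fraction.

10/7

f(1) = −3, f(2) = 4. t(2) = 2 − 4·(2 − 1)/(4 − (−3)) = 10/7.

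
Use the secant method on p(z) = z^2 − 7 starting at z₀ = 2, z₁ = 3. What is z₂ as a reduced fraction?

p(2) = −3, p(3) = 2. z₂ = 3 − 2·(3 − 2)/(2 − (−3)) = 13/5.

13/5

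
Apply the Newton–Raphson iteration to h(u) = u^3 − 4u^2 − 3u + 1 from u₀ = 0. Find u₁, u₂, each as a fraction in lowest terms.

u₁ = 1/3, u₂ = 37/144

h'(u) = 3u^2 − 8u − 3.
h(0) = 1, h'(0) = −3, so u₁ = 0 − 1/(−3) = 1/3.
h(1/3) = −11/27, h'(1/3) = −16/3, so u₂ = (1/3) − (−11/27)/(−16/3) = 37/144.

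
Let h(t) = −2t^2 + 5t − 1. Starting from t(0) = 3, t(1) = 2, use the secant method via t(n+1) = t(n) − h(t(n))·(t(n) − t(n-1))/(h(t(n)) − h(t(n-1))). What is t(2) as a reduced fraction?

h(3) = −4, h(2) = 1. t(2) = 2 − 1·(2 − 3)/(1 − (−4)) = 11/5.

11/5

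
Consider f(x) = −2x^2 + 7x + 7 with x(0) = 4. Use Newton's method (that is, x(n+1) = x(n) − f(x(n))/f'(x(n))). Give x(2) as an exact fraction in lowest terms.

f'(x) = −4x + 7.
f(4) = 3, f'(4) = −9, so x(1) = 4 − 3/(−9) = 13/3.
f(13/3) = −2/9, f'(13/3) = −31/3, so x(2) = (13/3) − (−2/9)/(−31/3) = 401/93.

401/93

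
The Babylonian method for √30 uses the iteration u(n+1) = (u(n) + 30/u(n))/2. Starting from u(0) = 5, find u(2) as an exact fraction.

u(1) = (5 + 30/5)/2 = 11/2.
u(2) = (11/2 + 30/(11/2))/2 = 241/44.

241/44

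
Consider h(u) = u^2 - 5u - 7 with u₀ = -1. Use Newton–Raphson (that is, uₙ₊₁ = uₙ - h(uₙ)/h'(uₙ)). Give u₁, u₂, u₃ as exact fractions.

u₁ = -8/7, u₂ = -407/357, u₃ = -1057792/927843

h'(u) = 2u - 5.
h(-1) = -1, h'(-1) = -7, so u₁ = (-1) - (-1)/(-7) = -8/7.
h(-8/7) = 1/49, h'(-8/7) = -51/7, so u₂ = (-8/7) - (1/49)/(-51/7) = -407/357.
h(-407/357) = 1/127449, h'(-407/357) = -2599/357, so u₃ = (-407/357) - (1/127449)/(-2599/357) = -1057792/927843.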